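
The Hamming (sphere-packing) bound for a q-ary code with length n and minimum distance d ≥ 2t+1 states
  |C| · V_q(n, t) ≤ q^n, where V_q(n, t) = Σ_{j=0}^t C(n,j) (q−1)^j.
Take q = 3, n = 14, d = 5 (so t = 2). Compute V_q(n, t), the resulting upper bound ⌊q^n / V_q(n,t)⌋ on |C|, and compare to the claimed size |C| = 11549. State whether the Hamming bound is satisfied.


V_q(n, t) = 393, q^n = 4782969, Hamming bound = 12170, |C| = 11549 ≤ bound (satisfied).

Step 1: Compute V_q(n, t) = Σ_{j=0}^2 C(n, j) (q−1)^j.
  j = 0: C(14,0)·(2)^0 = 1·1 = 1.
  j = 1: C(14,1)·(2)^1 = 14·2 = 28.
  j = 2: C(14,2)·(2)^2 = 91·4 = 364.
  V_q(n, t) = 1 + 28 + 364 = 393.
Step 2: q^n = 3^14 = 4782969.
Step 3: Hamming bound ⌊q^n / V_q(n,t)⌋ = ⌊4782969/393⌋ = 12170.
Step 4: Compare |C| = 11549 to 12170: satisfied.
The claimed |C| lies below the Hamming bound.


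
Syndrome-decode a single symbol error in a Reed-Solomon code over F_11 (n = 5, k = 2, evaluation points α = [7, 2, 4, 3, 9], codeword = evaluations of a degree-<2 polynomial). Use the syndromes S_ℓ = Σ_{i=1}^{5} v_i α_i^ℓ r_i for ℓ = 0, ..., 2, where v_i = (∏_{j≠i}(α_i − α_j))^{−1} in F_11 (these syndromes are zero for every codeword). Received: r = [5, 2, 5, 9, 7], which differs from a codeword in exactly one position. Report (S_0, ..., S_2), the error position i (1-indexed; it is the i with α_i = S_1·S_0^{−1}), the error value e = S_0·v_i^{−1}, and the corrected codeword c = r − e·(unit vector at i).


S = (1, 7, 5), error at position 1, error magnitude e = 1, c = [4, 2, 5, 9, 7].

Step 1: column multipliers v_i = (∏_{j≠i}(α_i − α_j))^{−1} mod 11.
  i = 1 (α = 7): (7−2)(7−4)(7−3)(7−9) = 5·3·4·(−2) = −120 ≡ 1, so v_1 = 1^{−1} = 1 (mod 11).
  i = 2 (α = 2): (2−7)(2−4)(2−3)(2−9) = (−5)·(−2)·(−1)·(−7) = 70 ≡ 4, so v_2 = 4^{−1} = 3 (mod 11).
  i = 3 (α = 4): (4−7)(4−2)(4−3)(4−9) = (−3)·2·1·(−5) = 30 ≡ 8, so v_3 = 8^{−1} = 7 (mod 11).
  i = 4 (α = 3): (3−7)(3−2)(3−4)(3−9) = (−4)·1·(−1)·(−6) = −24 ≡ 9, so v_4 = 9^{−1} = 5 (mod 11).
  i = 5 (α = 9): (9−7)(9−2)(9−4)(9−3) = 2·7·5·6 = 420 ≡ 2, so v_5 = 2^{−1} = 6 (mod 11).
  v = [1, 3, 7, 5, 6].
Step 2: syndromes of r = [5, 2, 5, 9, 7] (all sums mod 11).
  S_0 = Σ v_i r_i = 1·5 + 3·2 + 7·5 + 5·9 + 6·7 = 133 ≡ 1.
  S_1 = Σ v_i α_i r_i = 1·7·5 + 3·2·2 + 7·4·5 + 5·3·9 + 6·9·7 = 700 ≡ 7.
  α_i^2 mod 11 = [5, 4, 5, 9, 4].
  S_2 = Σ v_i α_i^2 r_i = 1·5·5 + 3·4·2 + 7·5·5 + 5·9·9 + 6·4·7 = 797 ≡ 5.
  S = (1, 7, 5) ≠ 0, so r is not a codeword (an error is present).
Step 3: locate the error. For a single error e at position i, S_ℓ = v_i·e·α_i^ℓ, so α_err = S_1/S_0.
  S_0^{−1} = 1^{−1} = 1 (mod 11), so α_err = 7·1 = 7 ≡ 7 = α_1. Error position i = 1.
  Consistency check: S_2/S_1 = 5·8 = 40 ≡ 7 = α_err ✓ (single-error assumption holds).
Step 4: error magnitude e = S_0/v_1 = S_0·∏_{j≠1}(α_1 − α_j) = 1·1 = 1 ≡ 1 (mod 11).
Step 5: correct position 1: c_1 = r_1 − e = 5 − 1 ≡ 4 (mod 11). Hence c = [4, 2, 5, 9, 7].
  Check: interpolating c through the α_i gives m(x) = 10 + 7·x (degree < 2) with m(α_i) = c_i for every i, so c is indeed a codeword.


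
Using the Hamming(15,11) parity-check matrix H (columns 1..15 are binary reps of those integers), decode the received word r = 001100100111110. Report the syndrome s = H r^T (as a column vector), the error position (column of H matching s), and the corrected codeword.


s = (1, 1, 1, 0)^T, error position = 14, corrected codeword c = 001100100111100

Compute s = H r^T mod 2 one row at a time:
  s_1 = 0 + 0 + 1 + 1 + 1 + 1 + 1 + 0 = 5 ≡ 1 (mod 2).
  s_2 = 1 + 0 + 0 + 1 + 1 + 1 + 1 + 0 = 5 ≡ 1 (mod 2).
  s_3 = 0 + 1 + 0 + 1 + 1 + 1 + 1 + 0 = 5 ≡ 1 (mod 2).
  s_4 = 0 + 1 + 0 + 1 + 0 + 1 + 1 + 0 = 4 ≡ 0 (mod 2).
s = (1, 1, 1, 0)^T — this equals column 14 of H (binary 1110), so error is at position 14.
Correct: flip bit 14 of r = 001100100111110 to get c = 001100100111100.


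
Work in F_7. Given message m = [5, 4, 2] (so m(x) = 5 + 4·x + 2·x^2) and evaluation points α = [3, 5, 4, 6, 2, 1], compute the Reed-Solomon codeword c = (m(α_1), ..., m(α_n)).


c = [0, 5, 4, 3, 0, 4]

Message polynomial: m(x) = 5 + 4·x + 2·x^2 (mod 7).
For each evaluation point α_i, compute m(α_i) mod 7:
  α_1 = 3: Horner steps 2 → 3 → 0, so m(3) = 0.
  α_2 = 5: Horner steps 2 → 0 → 5, so m(5) = 5.
  α_3 = 4: Horner steps 2 → 5 → 4, so m(4) = 4.
  α_4 = 6: Horner steps 2 → 2 → 3, so m(6) = 3.
  α_5 = 2: Horner steps 2 → 1 → 0, so m(2) = 0.
  α_6 = 1: Horner steps 2 → 6 → 4, so m(1) = 4.
Codeword c = [0, 5, 4, 3, 0, 4] ∈ F_7^6.


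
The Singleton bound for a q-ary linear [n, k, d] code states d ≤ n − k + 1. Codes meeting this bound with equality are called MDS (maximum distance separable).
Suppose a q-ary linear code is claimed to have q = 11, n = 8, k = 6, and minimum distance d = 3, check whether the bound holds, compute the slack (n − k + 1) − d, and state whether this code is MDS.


Singleton RHS = n − k + 1 = 3, slack = 0, bound satisfied, MDS.

Singleton bound: d ≤ n − k + 1.
Here n = 8, k = 6, so n − k + 1 = 3.
Given d = 3, check d ≤ 3: YES.
Slack = (n − k + 1) − d = 0.
The code is MDS (slack = 0).
Description: the claimed parameters are [8, 6, 3]_11; such a code would be MDS (meets Singleton bound).


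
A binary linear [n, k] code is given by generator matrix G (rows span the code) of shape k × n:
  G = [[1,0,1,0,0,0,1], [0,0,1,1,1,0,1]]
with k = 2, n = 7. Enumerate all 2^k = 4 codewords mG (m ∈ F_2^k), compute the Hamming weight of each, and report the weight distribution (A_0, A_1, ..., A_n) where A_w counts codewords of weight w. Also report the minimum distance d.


Weight distribution: A_0 = 1, A_3 = 2, A_4 = 1. Minimum distance d = 3.

Enumerate all 2^2 = 4 messages m ∈ F_2^2.
For each, compute codeword c = mG in F_2^7, then tally its weight.
  m = 00 → c = 0000000, weight = 0.
  m = 10 → c = 1010001, weight = 3.
  m = 01 → c = 0011101, weight = 4.
  m = 11 → c = 1001100, weight = 3.
Tally weights:
  weight 0: 1 codewords.
  weight 3: 2 codewords.
  weight 4: 1 codewords.
Minimum distance d = smallest w > 0 with A_w > 0 = 3.
Sanity: Σ A_w = 4 = 2^2 = 4 ✓.


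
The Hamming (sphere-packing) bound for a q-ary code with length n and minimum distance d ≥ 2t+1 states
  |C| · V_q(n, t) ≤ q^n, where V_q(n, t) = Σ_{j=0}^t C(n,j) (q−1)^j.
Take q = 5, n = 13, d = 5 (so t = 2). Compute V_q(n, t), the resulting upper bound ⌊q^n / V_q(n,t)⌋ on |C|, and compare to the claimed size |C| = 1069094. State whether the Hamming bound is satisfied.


V_q(n, t) = 1301, q^n = 1220703125, Hamming bound = 938280, |C| = 1069094 > bound (violated).

Step 1: Compute V_q(n, t) = Σ_{j=0}^2 C(n, j) (q−1)^j.
  j = 0: C(13,0)·(4)^0 = 1·1 = 1.
  j = 1: C(13,1)·(4)^1 = 13·4 = 52.
  j = 2: C(13,2)·(4)^2 = 78·16 = 1248.
  V_q(n, t) = 1 + 52 + 1248 = 1301.
Step 2: q^n = 5^13 = 1220703125.
Step 3: Hamming bound ⌊q^n / V_q(n,t)⌋ = ⌊1220703125/1301⌋ = 938280.
Step 4: Compare |C| = 1069094 to 938280: violated.
The claimed |C| lies above the Hamming bound, so no 5-ary code of length 13 with d ≥ 5 can have 1069094 codewords.


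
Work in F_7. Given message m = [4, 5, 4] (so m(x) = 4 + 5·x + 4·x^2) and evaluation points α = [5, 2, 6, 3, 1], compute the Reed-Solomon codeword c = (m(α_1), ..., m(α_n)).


c = [3, 2, 3, 6, 6]

Message polynomial: m(x) = 4 + 5·x + 4·x^2 (mod 7).
For each evaluation point α_i, compute m(α_i) mod 7:
  α_1 = 5: Horner steps 4 → 4 → 3, so m(5) = 3.
  α_2 = 2: Horner steps 4 → 6 → 2, so m(2) = 2.
  α_3 = 6: Horner steps 4 → 1 → 3, so m(6) = 3.
  α_4 = 3: Horner steps 4 → 3 → 6, so m(3) = 6.
  α_5 = 1: Horner steps 4 → 2 → 6, so m(1) = 6.
Codeword c = [3, 2, 3, 6, 6] ∈ F_7^5.


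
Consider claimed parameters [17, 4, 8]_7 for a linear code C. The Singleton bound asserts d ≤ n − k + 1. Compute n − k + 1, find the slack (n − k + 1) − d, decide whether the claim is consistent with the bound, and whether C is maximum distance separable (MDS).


Singleton RHS = n − k + 1 = 14, slack = 6, bound satisfied, not MDS.

Singleton bound: d ≤ n − k + 1.
Here n = 17, k = 4, so n − k + 1 = 14.
Given d = 8, check d ≤ 14: YES.
Slack = (n − k + 1) − d = 6.
The code is NOT MDS (slack = 6 > 0).
Description: the claimed parameters are [17, 4, 8]_7; such a code would be non-MDS.


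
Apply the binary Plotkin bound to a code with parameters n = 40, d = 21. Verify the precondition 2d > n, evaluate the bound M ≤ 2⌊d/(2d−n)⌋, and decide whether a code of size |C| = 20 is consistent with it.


Plotkin bound M ≤ 20; given |C| = 20 ≤ bound (satisfied).

Check applicability: 2d = 42, n = 40.
2d − n = 2 > 0, so Plotkin applies.
Compute d/(2d−n) = 21/2 ≈ 10.5000.
⌊d/(2d−n)⌋ = 10.
Plotkin bound: M ≤ 2·10 = 20.
Given |C| = 20, check: satisfied.
This |C| is at the Plotkin bound.


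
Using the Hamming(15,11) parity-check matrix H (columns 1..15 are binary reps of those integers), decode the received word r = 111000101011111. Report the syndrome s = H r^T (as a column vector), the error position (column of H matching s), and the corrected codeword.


s = (0, 1, 0, 1)^T, error position = 5, corrected codeword c = 111010101011111

Compute s = H r^T mod 2 one row at a time:
  s_1 = 0 + 1 + 0 + 1 + 1 + 1 + 1 + 1 = 6 ≡ 0 (mod 2).
  s_2 = 0 + 0 + 0 + 1 + 1 + 1 + 1 + 1 = 5 ≡ 1 (mod 2).
  s_3 = 1 + 1 + 0 + 1 + 0 + 1 + 1 + 1 = 6 ≡ 0 (mod 2).
  s_4 = 1 + 1 + 0 + 1 + 1 + 1 + 1 + 1 = 7 ≡ 1 (mod 2).
s = (0, 1, 0, 1)^T — this equals column 5 of H (binary 0101), so error is at position 5.
Correct: flip bit 5 of r = 111000101011111 to get c = 111010101011111.


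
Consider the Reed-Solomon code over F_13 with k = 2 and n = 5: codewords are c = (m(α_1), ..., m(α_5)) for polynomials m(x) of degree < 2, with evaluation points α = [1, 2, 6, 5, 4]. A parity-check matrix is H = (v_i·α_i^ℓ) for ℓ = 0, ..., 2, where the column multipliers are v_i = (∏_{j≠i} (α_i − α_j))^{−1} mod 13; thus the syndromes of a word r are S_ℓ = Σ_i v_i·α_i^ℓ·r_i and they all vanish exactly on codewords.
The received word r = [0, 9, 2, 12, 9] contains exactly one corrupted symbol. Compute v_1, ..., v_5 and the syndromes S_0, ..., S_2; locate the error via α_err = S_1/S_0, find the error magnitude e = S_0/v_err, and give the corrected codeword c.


S = (3, 6, 12), error at position 2, error magnitude e = 6, c = [0, 3, 2, 12, 9].

Step 1: column multipliers v_i = (∏_{j≠i}(α_i − α_j))^{−1} mod 13.
  i = 1 (α = 1): (1−2)(1−6)(1−5)(1−4) = (−1)·(−5)·(−4)·(−3) = 60 ≡ 8, so v_1 = 8^{−1} = 5 (mod 13).
  i = 2 (α = 2): (2−1)(2−6)(2−5)(2−4) = 1·(−4)·(−3)·(−2) = −24 ≡ 2, so v_2 = 2^{−1} = 7 (mod 13).
  i = 3 (α = 6): (6−1)(6−2)(6−5)(6−4) = 5·4·1·2 = 40 ≡ 1, so v_3 = 1^{−1} = 1 (mod 13).
  i = 4 (α = 5): (5−1)(5−2)(5−6)(5−4) = 4·3·(−1)·1 = −12 ≡ 1, so v_4 = 1^{−1} = 1 (mod 13).
  i = 5 (α = 4): (4−1)(4−2)(4−6)(4−5) = 3·2·(−2)·(−1) = 12 ≡ 12, so v_5 = 12^{−1} = 12 (mod 13).
  v = [5, 7, 1, 1, 12].
Step 2: syndromes of r = [0, 9, 2, 12, 9] (all sums mod 13).
  S_0 = Σ v_i r_i = 5·0 + 7·9 + 1·2 + 1·12 + 12·9 = 185 ≡ 3.
  S_1 = Σ v_i α_i r_i = 5·1·0 + 7·2·9 + 1·6·2 + 1·5·12 + 12·4·9 = 630 ≡ 6.
  α_i^2 mod 13 = [1, 4, 10, 12, 3].
  S_2 = Σ v_i α_i^2 r_i = 5·1·0 + 7·4·9 + 1·10·2 + 1·12·12 + 12·3·9 = 740 ≡ 12.
  S = (3, 6, 12) ≠ 0, so r is not a codeword (an error is present).
Step 3: locate the error. For a single error e at position i, S_ℓ = v_i·e·α_i^ℓ, so α_err = S_1/S_0.
  S_0^{−1} = 3^{−1} = 9 (mod 13), so α_err = 6·9 = 54 ≡ 2 = α_2. Error position i = 2.
  Consistency check: S_2/S_1 = 12·11 = 132 ≡ 2 = α_err ✓ (single-error assumption holds).
Step 4: error magnitude e = S_0/v_2 = S_0·∏_{j≠2}(α_2 − α_j) = 3·2 = 6 ≡ 6 (mod 13).
Step 5: correct position 2: c_2 = r_2 − e = 9 − 6 ≡ 3 (mod 13). Hence c = [0, 3, 2, 12, 9].
  Check: interpolating c through the α_i gives m(x) = 10 + 3·x (degree < 2) with m(α_i) = c_i for every i, so c is indeed a codeword.


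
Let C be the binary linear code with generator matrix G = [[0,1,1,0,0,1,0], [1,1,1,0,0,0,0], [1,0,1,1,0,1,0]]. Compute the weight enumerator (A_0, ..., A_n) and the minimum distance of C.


Weight distribution: A_0 = 1, A_2 = 2, A_3 = 4, A_4 = 1. Minimum distance d = 2.

Enumerate all 2^3 = 8 messages m ∈ F_2^3.
For each, compute codeword c = mG in F_2^7, then tally its weight.
  m = 000 → c = 0000000, weight = 0.
  m = 100 → c = 0110010, weight = 3.
  m = 010 → c = 1110000, weight = 3.
  m = 110 → c = 1000010, weight = 2.
  m = 001 → c = 1011010, weight = 4.
  m = 101 → c = 1101000, weight = 3.
  m = 011 → c = 0101010, weight = 3.
  m = 111 → c = 0011000, weight = 2.
Tally weights:
  weight 0: 1 codewords.
  weight 2: 2 codewords.
  weight 3: 4 codewords.
  weight 4: 1 codewords.
Minimum distance d = smallest w > 0 with A_w > 0 = 2.
Sanity: Σ A_w = 8 = 2^3 = 8 ✓.


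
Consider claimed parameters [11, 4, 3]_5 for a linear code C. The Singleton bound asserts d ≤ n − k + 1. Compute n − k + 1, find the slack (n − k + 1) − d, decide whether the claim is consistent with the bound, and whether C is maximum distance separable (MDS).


Singleton RHS = n − k + 1 = 8, slack = 5, bound satisfied, not MDS.

Singleton bound: d ≤ n − k + 1.
Here n = 11, k = 4, so n − k + 1 = 8.
Given d = 3, check d ≤ 8: YES.
Slack = (n − k + 1) − d = 5.
The code is NOT MDS (slack = 5 > 0).
Description: the claimed parameters are [11, 4, 3]_5; such a code would be non-MDS.


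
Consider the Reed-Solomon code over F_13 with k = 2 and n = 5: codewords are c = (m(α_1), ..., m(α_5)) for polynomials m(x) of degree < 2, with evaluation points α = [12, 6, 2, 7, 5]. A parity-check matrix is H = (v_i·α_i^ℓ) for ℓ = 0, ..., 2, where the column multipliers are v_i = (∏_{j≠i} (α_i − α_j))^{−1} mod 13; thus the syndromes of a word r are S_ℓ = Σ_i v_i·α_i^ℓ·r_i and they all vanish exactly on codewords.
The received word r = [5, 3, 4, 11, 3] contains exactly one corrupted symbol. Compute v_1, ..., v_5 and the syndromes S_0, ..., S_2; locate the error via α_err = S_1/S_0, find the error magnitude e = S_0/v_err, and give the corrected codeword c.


S = (2, 12, 7), error at position 2, error magnitude e = 9, c = [5, 7, 4, 11, 3].

Step 1: column multipliers v_i = (∏_{j≠i}(α_i − α_j))^{−1} mod 13.
  i = 1 (α = 12): (12−6)(12−2)(12−7)(12−5) = 6·10·5·7 = 2100 ≡ 7, so v_1 = 7^{−1} = 2 (mod 13).
  i = 2 (α = 6): (6−12)(6−2)(6−7)(6−5) = (−6)·4·(−1)·1 = 24 ≡ 11, so v_2 = 11^{−1} = 6 (mod 13).
  i = 3 (α = 2): (2−12)(2−6)(2−7)(2−5) = (−10)·(−4)·(−5)·(−3) = 600 ≡ 2, so v_3 = 2^{−1} = 7 (mod 13).
  i = 4 (α = 7): (7−12)(7−6)(7−2)(7−5) = (−5)·1·5·2 = −50 ≡ 2, so v_4 = 2^{−1} = 7 (mod 13).
  i = 5 (α = 5): (5−12)(5−6)(5−2)(5−7) = (−7)·(−1)·3·(−2) = −42 ≡ 10, so v_5 = 10^{−1} = 4 (mod 13).
  v = [2, 6, 7, 7, 4].
Step 2: syndromes of r = [5, 3, 4, 11, 3] (all sums mod 13).
  S_0 = Σ v_i r_i = 2·5 + 6·3 + 7·4 + 7·11 + 4·3 = 145 ≡ 2.
  S_1 = Σ v_i α_i r_i = 2·12·5 + 6·6·3 + 7·2·4 + 7·7·11 + 4·5·3 = 883 ≡ 12.
  α_i^2 mod 13 = [1, 10, 4, 10, 12].
  S_2 = Σ v_i α_i^2 r_i = 2·1·5 + 6·10·3 + 7·4·4 + 7·10·11 + 4·12·3 = 1216 ≡ 7.
  S = (2, 12, 7) ≠ 0, so r is not a codeword (an error is present).
Step 3: locate the error. For a single error e at position i, S_ℓ = v_i·e·α_i^ℓ, so α_err = S_1/S_0.
  S_0^{−1} = 2^{−1} = 7 (mod 13), so α_err = 12·7 = 84 ≡ 6 = α_2. Error position i = 2.
  Consistency check: S_2/S_1 = 7·12 = 84 ≡ 6 = α_err ✓ (single-error assumption holds).
Step 4: error magnitude e = S_0/v_2 = S_0·∏_{j≠2}(α_2 − α_j) = 2·11 = 22 ≡ 9 (mod 13).
Step 5: correct position 2: c_2 = r_2 − e = 3 − 9 ≡ 7 (mod 13). Hence c = [5, 7, 4, 11, 3].
  Check: interpolating c through the α_i gives m(x) = 9 + 4·x (degree < 2) with m(α_i) = c_i for every i, so c is indeed a codeword.


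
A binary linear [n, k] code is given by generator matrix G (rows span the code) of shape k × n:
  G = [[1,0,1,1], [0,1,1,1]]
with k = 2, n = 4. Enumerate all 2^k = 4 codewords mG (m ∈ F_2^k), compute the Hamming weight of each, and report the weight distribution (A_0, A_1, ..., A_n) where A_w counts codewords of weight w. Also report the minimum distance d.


Weight distribution: A_0 = 1, A_2 = 1, A_3 = 2. Minimum distance d = 2.

Enumerate all 2^2 = 4 messages m ∈ F_2^2.
For each, compute codeword c = mG in F_2^4, then tally its weight.
  m = 00 → c = 0000, weight = 0.
  m = 10 → c = 1011, weight = 3.
  m = 01 → c = 0111, weight = 3.
  m = 11 → c = 1100, weight = 2.
Tally weights:
  weight 0: 1 codewords.
  weight 2: 1 codewords.
  weight 3: 2 codewords.
Minimum distance d = smallest w > 0 with A_w > 0 = 2.
Sanity: Σ A_w = 4 = 2^2 = 4 ✓.


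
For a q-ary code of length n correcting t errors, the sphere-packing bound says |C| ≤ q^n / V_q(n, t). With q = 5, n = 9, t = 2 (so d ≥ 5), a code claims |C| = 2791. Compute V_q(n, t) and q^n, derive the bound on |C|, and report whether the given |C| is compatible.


V_q(n, t) = 613, q^n = 1953125, Hamming bound = 3186, |C| = 2791 ≤ bound (satisfied).

Step 1: Compute V_q(n, t) = Σ_{j=0}^2 C(n, j) (q−1)^j.
  j = 0: C(9,0)·(4)^0 = 1·1 = 1.
  j = 1: C(9,1)·(4)^1 = 9·4 = 36.
  j = 2: C(9,2)·(4)^2 = 36·16 = 576.
  V_q(n, t) = 1 + 36 + 576 = 613.
Step 2: q^n = 5^9 = 1953125.
Step 3: Hamming bound ⌊q^n / V_q(n,t)⌋ = ⌊1953125/613⌋ = 3186.
Step 4: Compare |C| = 2791 to 3186: satisfied.
The claimed |C| lies below the Hamming bound.


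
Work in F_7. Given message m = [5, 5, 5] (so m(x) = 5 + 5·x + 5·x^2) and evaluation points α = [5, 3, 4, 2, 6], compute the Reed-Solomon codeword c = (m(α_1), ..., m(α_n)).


c = [1, 2, 0, 0, 5]

Message polynomial: m(x) = 5 + 5·x + 5·x^2 (mod 7).
For each evaluation point α_i, compute m(α_i) mod 7:
  α_1 = 5: Horner steps 5 → 2 → 1, so m(5) = 1.
  α_2 = 3: Horner steps 5 → 6 → 2, so m(3) = 2.
  α_3 = 4: Horner steps 5 → 4 → 0, so m(4) = 0.
  α_4 = 2: Horner steps 5 → 1 → 0, so m(2) = 0.
  α_5 = 6: Horner steps 5 → 0 → 5, so m(6) = 5.
Codeword c = [1, 2, 0, 0, 5] ∈ F_7^5.


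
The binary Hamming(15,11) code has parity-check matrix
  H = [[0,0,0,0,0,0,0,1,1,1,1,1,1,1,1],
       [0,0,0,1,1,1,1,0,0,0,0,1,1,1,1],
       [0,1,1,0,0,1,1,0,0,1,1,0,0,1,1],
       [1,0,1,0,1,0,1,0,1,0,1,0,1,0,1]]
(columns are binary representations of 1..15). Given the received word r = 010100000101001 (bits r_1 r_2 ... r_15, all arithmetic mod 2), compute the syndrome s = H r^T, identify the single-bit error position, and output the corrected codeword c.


s = (1, 1, 1, 1)^T, error position = 15, corrected codeword c = 010100000101000

Compute s = H r^T mod 2 one row at a time:
  s_1 = 0 + 0 + 1 + 0 + 1 + 0 + 0 + 1 = 3 ≡ 1 (mod 2).
  s_2 = 1 + 0 + 0 + 0 + 1 + 0 + 0 + 1 = 3 ≡ 1 (mod 2).
  s_3 = 1 + 0 + 0 + 0 + 1 + 0 + 0 + 1 = 3 ≡ 1 (mod 2).
  s_4 = 0 + 0 + 0 + 0 + 0 + 0 + 0 + 1 = 1 ≡ 1 (mod 2).
s = (1, 1, 1, 1)^T — this equals column 15 of H (binary 1111), so error is at position 15.
Correct: flip bit 15 of r = 010100000101001 to get c = 010100000101000.


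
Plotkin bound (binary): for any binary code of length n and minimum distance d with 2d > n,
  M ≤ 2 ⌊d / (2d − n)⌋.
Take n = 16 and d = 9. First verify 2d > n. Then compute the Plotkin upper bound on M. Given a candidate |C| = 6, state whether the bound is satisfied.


Plotkin bound M ≤ 8; given |C| = 6 ≤ bound (satisfied).

Check applicability: 2d = 18, n = 16.
2d − n = 2 > 0, so Plotkin applies.
Compute d/(2d−n) = 9/2 ≈ 4.5000.
⌊d/(2d−n)⌋ = 4.
Plotkin bound: M ≤ 2·4 = 8.
Given |C| = 6, check: satisfied.
This |C| is below the Plotkin bound.


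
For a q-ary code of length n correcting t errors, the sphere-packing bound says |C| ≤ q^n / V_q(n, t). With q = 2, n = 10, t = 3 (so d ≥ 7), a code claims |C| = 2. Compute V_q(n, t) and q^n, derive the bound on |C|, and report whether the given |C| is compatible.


V_q(n, t) = 176, q^n = 1024, Hamming bound = 5, |C| = 2 ≤ bound (satisfied).

Step 1: Compute V_q(n, t) = Σ_{j=0}^3 C(n, j) (q−1)^j.
  j = 0: C(10,0)·(1)^0 = 1·1 = 1.
  j = 1: C(10,1)·(1)^1 = 10·1 = 10.
  j = 2: C(10,2)·(1)^2 = 45·1 = 45.
  j = 3: C(10,3)·(1)^3 = 120·1 = 120.
  V_q(n, t) = 1 + 10 + 45 + 120 = 176.
Step 2: q^n = 2^10 = 1024.
Step 3: Hamming bound ⌊q^n / V_q(n,t)⌋ = ⌊1024/176⌋ = 5.
Step 4: Compare |C| = 2 to 5: satisfied.
The claimed |C| lies below the Hamming bound.


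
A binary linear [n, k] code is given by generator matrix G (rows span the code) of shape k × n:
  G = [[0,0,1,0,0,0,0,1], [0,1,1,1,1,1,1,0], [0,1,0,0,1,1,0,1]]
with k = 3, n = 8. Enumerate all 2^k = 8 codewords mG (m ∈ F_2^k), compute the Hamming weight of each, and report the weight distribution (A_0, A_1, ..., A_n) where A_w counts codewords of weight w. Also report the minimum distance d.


Weight distribution: A_0 = 1, A_2 = 2, A_4 = 3, A_6 = 2. Minimum distance d = 2.

Enumerate all 2^3 = 8 messages m ∈ F_2^3.
For each, compute codeword c = mG in F_2^8, then tally its weight.
  m = 000 → c = 00000000, weight = 0.
  m = 100 → c = 00100001, weight = 2.
  m = 010 → c = 01111110, weight = 6.
  m = 110 → c = 01011111, weight = 6.
  m = 001 → c = 01001101, weight = 4.
  m = 101 → c = 01101100, weight = 4.
  m = 011 → c = 00110011, weight = 4.
  m = 111 → c = 00010010, weight = 2.
Tally weights:
  weight 0: 1 codewords.
  weight 2: 2 codewords.
  weight 4: 3 codewords.
  weight 6: 2 codewords.
Minimum distance d = smallest w > 0 with A_w > 0 = 2.
Sanity: Σ A_w = 8 = 2^3 = 8 ✓.


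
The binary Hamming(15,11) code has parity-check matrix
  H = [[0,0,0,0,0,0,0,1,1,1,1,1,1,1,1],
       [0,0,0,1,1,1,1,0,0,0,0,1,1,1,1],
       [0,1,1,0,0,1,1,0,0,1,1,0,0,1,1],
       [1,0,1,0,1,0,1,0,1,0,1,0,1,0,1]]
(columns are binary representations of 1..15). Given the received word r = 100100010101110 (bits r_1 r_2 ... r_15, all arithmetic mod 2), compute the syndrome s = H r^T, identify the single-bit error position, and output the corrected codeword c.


s = (1, 0, 0, 0)^T, error position = 8, corrected codeword c = 100100000101110

Compute s = H r^T mod 2 one row at a time:
  s_1 = 1 + 0 + 1 + 0 + 1 + 1 + 1 + 0 = 5 ≡ 1 (mod 2).
  s_2 = 1 + 0 + 0 + 0 + 1 + 1 + 1 + 0 = 4 ≡ 0 (mod 2).
  s_3 = 0 + 0 + 0 + 0 + 1 + 0 + 1 + 0 = 2 ≡ 0 (mod 2).
  s_4 = 1 + 0 + 0 + 0 + 0 + 0 + 1 + 0 = 2 ≡ 0 (mod 2).
s = (1, 0, 0, 0)^T — this equals column 8 of H (binary 1000), so error is at position 8.
Correct: flip bit 8 of r = 100100010101110 to get c = 100100000101110.


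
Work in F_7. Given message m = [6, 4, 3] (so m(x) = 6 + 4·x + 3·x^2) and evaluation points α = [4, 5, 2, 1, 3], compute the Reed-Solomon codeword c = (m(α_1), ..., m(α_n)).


c = [0, 3, 5, 6, 3]

Message polynomial: m(x) = 6 + 4·x + 3·x^2 (mod 7).
For each evaluation point α_i, compute m(α_i) mod 7:
  α_1 = 4: Horner steps 3 → 2 → 0, so m(4) = 0.
  α_2 = 5: Horner steps 3 → 5 → 3, so m(5) = 3.
  α_3 = 2: Horner steps 3 → 3 → 5, so m(2) = 5.
  α_4 = 1: Horner steps 3 → 0 → 6, so m(1) = 6.
  α_5 = 3: Horner steps 3 → 6 → 3, so m(3) = 3.
Codeword c = [0, 3, 5, 6, 3] ∈ F_7^5.


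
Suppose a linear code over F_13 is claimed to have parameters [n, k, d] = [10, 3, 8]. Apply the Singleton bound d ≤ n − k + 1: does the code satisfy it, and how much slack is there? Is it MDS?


Singleton RHS = n − k + 1 = 8, slack = 0, bound satisfied, MDS.

Singleton bound: d ≤ n − k + 1.
Here n = 10, k = 3, so n − k + 1 = 8.
Given d = 8, check d ≤ 8: YES.
Slack = (n − k + 1) − d = 0.
The code is MDS (slack = 0).
Description: the claimed parameters are [10, 3, 8]_13; such a code would be MDS (meets Singleton bound).


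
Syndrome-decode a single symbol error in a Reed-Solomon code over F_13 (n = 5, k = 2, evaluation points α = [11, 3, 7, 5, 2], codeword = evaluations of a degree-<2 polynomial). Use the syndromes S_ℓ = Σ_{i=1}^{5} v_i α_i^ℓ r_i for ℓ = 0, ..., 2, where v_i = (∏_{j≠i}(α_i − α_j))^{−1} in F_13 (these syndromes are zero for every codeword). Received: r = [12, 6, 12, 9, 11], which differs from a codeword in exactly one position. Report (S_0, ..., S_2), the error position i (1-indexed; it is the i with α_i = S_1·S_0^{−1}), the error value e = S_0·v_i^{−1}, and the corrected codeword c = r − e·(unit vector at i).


S = (6, 1, 11), error at position 1, error magnitude e = 7, c = [5, 6, 12, 9, 11].

Step 1: column multipliers v_i = (∏_{j≠i}(α_i − α_j))^{−1} mod 13.
  i = 1 (α = 11): (11−3)(11−7)(11−5)(11−2) = 8·4·6·9 = 1728 ≡ 12, so v_1 = 12^{−1} = 12 (mod 13).
  i = 2 (α = 3): (3−11)(3−7)(3−5)(3−2) = (−8)·(−4)·(−2)·1 = −64 ≡ 1, so v_2 = 1^{−1} = 1 (mod 13).
  i = 3 (α = 7): (7−11)(7−3)(7−5)(7−2) = (−4)·4·2·5 = −160 ≡ 9, so v_3 = 9^{−1} = 3 (mod 13).
  i = 4 (α = 5): (5−11)(5−3)(5−7)(5−2) = (−6)·2·(−2)·3 = 72 ≡ 7, so v_4 = 7^{−1} = 2 (mod 13).
  i = 5 (α = 2): (2−11)(2−3)(2−7)(2−5) = (−9)·(−1)·(−5)·(−3) = 135 ≡ 5, so v_5 = 5^{−1} = 8 (mod 13).
  v = [12, 1, 3, 2, 8].
Step 2: syndromes of r = [12, 6, 12, 9, 11] (all sums mod 13).
  S_0 = Σ v_i r_i = 12·12 + 1·6 + 3·12 + 2·9 + 8·11 = 292 ≡ 6.
  S_1 = Σ v_i α_i r_i = 12·11·12 + 1·3·6 + 3·7·12 + 2·5·9 + 8·2·11 = 2120 ≡ 1.
  α_i^2 mod 13 = [4, 9, 10, 12, 4].
  S_2 = Σ v_i α_i^2 r_i = 12·4·12 + 1·9·6 + 3·10·12 + 2·12·9 + 8·4·11 = 1558 ≡ 11.
  S = (6, 1, 11) ≠ 0, so r is not a codeword (an error is present).
Step 3: locate the error. For a single error e at position i, S_ℓ = v_i·e·α_i^ℓ, so α_err = S_1/S_0.
  S_0^{−1} = 6^{−1} = 11 (mod 13), so α_err = 1·11 = 11 ≡ 11 = α_1. Error position i = 1.
  Consistency check: S_2/S_1 = 11·1 = 11 ≡ 11 = α_err ✓ (single-error assumption holds).
Step 4: error magnitude e = S_0/v_1 = S_0·∏_{j≠1}(α_1 − α_j) = 6·12 = 72 ≡ 7 (mod 13).
Step 5: correct position 1: c_1 = r_1 − e = 12 − 7 ≡ 5 (mod 13). Hence c = [5, 6, 12, 9, 11].
  Check: interpolating c through the α_i gives m(x) = 8 + 8·x (degree < 2) with m(α_i) = c_i for every i, so c is indeed a codeword.


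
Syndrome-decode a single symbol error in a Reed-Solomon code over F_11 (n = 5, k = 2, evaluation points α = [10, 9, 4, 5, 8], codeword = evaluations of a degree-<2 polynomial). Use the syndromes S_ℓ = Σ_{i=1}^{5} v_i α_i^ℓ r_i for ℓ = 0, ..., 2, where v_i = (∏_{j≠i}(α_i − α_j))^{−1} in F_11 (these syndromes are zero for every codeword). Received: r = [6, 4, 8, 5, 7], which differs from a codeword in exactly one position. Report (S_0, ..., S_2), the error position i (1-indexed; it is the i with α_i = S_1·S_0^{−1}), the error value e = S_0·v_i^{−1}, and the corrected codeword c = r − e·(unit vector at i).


S = (1, 10, 1), error at position 1, error magnitude e = 5, c = [1, 4, 8, 5, 7].

Step 1: column multipliers v_i = (∏_{j≠i}(α_i − α_j))^{−1} mod 11.
  i = 1 (α = 10): (10−9)(10−4)(10−5)(10−8) = 1·6·5·2 = 60 ≡ 5, so v_1 = 5^{−1} = 9 (mod 11).
  i = 2 (α = 9): (9−10)(9−4)(9−5)(9−8) = (−1)·5·4·1 = −20 ≡ 2, so v_2 = 2^{−1} = 6 (mod 11).
  i = 3 (α = 4): (4−10)(4−9)(4−5)(4−8) = (−6)·(−5)·(−1)·(−4) = 120 ≡ 10, so v_3 = 10^{−1} = 10 (mod 11).
  i = 4 (α = 5): (5−10)(5−9)(5−4)(5−8) = (−5)·(−4)·1·(−3) = −60 ≡ 6, so v_4 = 6^{−1} = 2 (mod 11).
  i = 5 (α = 8): (8−10)(8−9)(8−4)(8−5) = (−2)·(−1)·4·3 = 24 ≡ 2, so v_5 = 2^{−1} = 6 (mod 11).
  v = [9, 6, 10, 2, 6].
Step 2: syndromes of r = [6, 4, 8, 5, 7] (all sums mod 11).
  S_0 = Σ v_i r_i = 9·6 + 6·4 + 10·8 + 2·5 + 6·7 = 210 ≡ 1.
  S_1 = Σ v_i α_i r_i = 9·10·6 + 6·9·4 + 10·4·8 + 2·5·5 + 6·8·7 = 1462 ≡ 10.
  α_i^2 mod 11 = [1, 4, 5, 3, 9].
  S_2 = Σ v_i α_i^2 r_i = 9·1·6 + 6·4·4 + 10·5·8 + 2·3·5 + 6·9·7 = 958 ≡ 1.
  S = (1, 10, 1) ≠ 0, so r is not a codeword (an error is present).
Step 3: locate the error. For a single error e at position i, S_ℓ = v_i·e·α_i^ℓ, so α_err = S_1/S_0.
  S_0^{−1} = 1^{−1} = 1 (mod 11), so α_err = 10·1 = 10 ≡ 10 = α_1. Error position i = 1.
  Consistency check: S_2/S_1 = 1·10 = 10 ≡ 10 = α_err ✓ (single-error assumption holds).
Step 4: error magnitude e = S_0/v_1 = S_0·∏_{j≠1}(α_1 − α_j) = 1·5 = 5 ≡ 5 (mod 11).
Step 5: correct position 1: c_1 = r_1 − e = 6 − 5 ≡ 1 (mod 11). Hence c = [1, 4, 8, 5, 7].
  Check: interpolating c through the α_i gives m(x) = 9 + 8·x (degree < 2) with m(α_i) = c_i for every i, so c is indeed a codeword.


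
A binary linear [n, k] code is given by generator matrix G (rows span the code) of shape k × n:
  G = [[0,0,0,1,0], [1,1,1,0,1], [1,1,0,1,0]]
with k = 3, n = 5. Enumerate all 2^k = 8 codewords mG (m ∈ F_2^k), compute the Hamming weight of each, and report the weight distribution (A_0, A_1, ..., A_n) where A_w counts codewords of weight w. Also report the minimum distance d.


Weight distribution: A_0 = 1, A_1 = 1, A_2 = 2, A_3 = 2, A_4 = 1, A_5 = 1. Minimum distance d = 1.

Enumerate all 2^3 = 8 messages m ∈ F_2^3.
For each, compute codeword c = mG in F_2^5, then tally its weight.
  m = 000 → c = 00000, weight = 0.
  m = 100 → c = 00010, weight = 1.
  m = 010 → c = 11101, weight = 4.
  m = 110 → c = 11111, weight = 5.
  m = 001 → c = 11010, weight = 3.
  m = 101 → c = 11000, weight = 2.
  m = 011 → c = 00111, weight = 3.
  m = 111 → c = 00101, weight = 2.
Tally weights:
  weight 0: 1 codewords.
  weight 1: 1 codewords.
  weight 2: 2 codewords.
  weight 3: 2 codewords.
  weight 4: 1 codewords.
  weight 5: 1 codewords.
Minimum distance d = smallest w > 0 with A_w > 0 = 1.
Sanity: Σ A_w = 8 = 2^3 = 8 ✓.


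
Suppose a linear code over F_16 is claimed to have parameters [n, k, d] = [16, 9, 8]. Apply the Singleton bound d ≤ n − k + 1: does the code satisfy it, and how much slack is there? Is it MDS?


Singleton RHS = n − k + 1 = 8, slack = 0, bound satisfied, MDS.

Singleton bound: d ≤ n − k + 1.
Here n = 16, k = 9, so n − k + 1 = 8.
Given d = 8, check d ≤ 8: YES.
Slack = (n − k + 1) − d = 0.
The code is MDS (slack = 0).
Description: the claimed parameters are [16, 9, 8]_16; such a code would be MDS (meets Singleton bound).


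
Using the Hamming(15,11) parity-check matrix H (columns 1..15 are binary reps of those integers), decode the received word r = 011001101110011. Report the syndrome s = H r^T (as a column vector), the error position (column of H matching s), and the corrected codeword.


s = (1, 0, 0, 1)^T, error position = 9, corrected codeword c = 011001100110011

Compute s = H r^T mod 2 one row at a time:
  s_1 = 0 + 1 + 1 + 1 + 0 + 0 + 1 + 1 = 5 ≡ 1 (mod 2).
  s_2 = 0 + 0 + 1 + 1 + 0 + 0 + 1 + 1 = 4 ≡ 0 (mod 2).
  s_3 = 1 + 1 + 1 + 1 + 1 + 1 + 1 + 1 = 8 ≡ 0 (mod 2).
  s_4 = 0 + 1 + 0 + 1 + 1 + 1 + 0 + 1 = 5 ≡ 1 (mod 2).
s = (1, 0, 0, 1)^T — this equals column 9 of H (binary 1001), so error is at position 9.
Correct: flip bit 9 of r = 011001101110011 to get c = 011001100110011.


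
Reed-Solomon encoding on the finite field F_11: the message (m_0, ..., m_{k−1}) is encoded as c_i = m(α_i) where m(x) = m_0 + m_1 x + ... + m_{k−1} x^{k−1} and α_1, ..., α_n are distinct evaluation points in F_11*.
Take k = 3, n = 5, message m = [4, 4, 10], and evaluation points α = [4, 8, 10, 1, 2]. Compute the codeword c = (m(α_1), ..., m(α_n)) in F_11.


c = [4, 5, 10, 7, 8]

Message polynomial: m(x) = 4 + 4·x + 10·x^2 (mod 11).
For each evaluation point α_i, compute m(α_i) mod 11:
  α_1 = 4: Horner steps 10 → 0 → 4, so m(4) = 4.
  α_2 = 8: Horner steps 10 → 7 → 5, so m(8) = 5.
  α_3 = 10: Horner steps 10 → 5 → 10, so m(10) = 10.
  α_4 = 1: Horner steps 10 → 3 → 7, so m(1) = 7.
  α_5 = 2: Horner steps 10 → 2 → 8, so m(2) = 8.
Codeword c = [4, 5, 10, 7, 8] ∈ F_11^5.


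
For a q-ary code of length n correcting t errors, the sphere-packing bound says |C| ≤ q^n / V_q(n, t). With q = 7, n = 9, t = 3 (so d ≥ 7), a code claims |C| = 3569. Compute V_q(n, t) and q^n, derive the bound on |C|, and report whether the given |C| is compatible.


V_q(n, t) = 19495, q^n = 40353607, Hamming bound = 2069, |C| = 3569 > bound (violated).

Step 1: Compute V_q(n, t) = Σ_{j=0}^3 C(n, j) (q−1)^j.
  j = 0: C(9,0)·(6)^0 = 1·1 = 1.
  j = 1: C(9,1)·(6)^1 = 9·6 = 54.
  j = 2: C(9,2)·(6)^2 = 36·36 = 1296.
  j = 3: C(9,3)·(6)^3 = 84·216 = 18144.
  V_q(n, t) = 1 + 54 + 1296 + 18144 = 19495.
Step 2: q^n = 7^9 = 40353607.
Step 3: Hamming bound ⌊q^n / V_q(n,t)⌋ = ⌊40353607/19495⌋ = 2069.
Step 4: Compare |C| = 3569 to 2069: violated.
The claimed |C| lies above the Hamming bound, so no 7-ary code of length 9 with d ≥ 7 can have 3569 codewords.


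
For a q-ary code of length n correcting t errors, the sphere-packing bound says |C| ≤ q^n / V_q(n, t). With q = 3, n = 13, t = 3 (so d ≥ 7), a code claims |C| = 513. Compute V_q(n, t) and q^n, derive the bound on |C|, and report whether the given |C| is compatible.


V_q(n, t) = 2627, q^n = 1594323, Hamming bound = 606, |C| = 513 ≤ bound (satisfied).

Step 1: Compute V_q(n, t) = Σ_{j=0}^3 C(n, j) (q−1)^j.
  j = 0: C(13,0)·(2)^0 = 1·1 = 1.
  j = 1: C(13,1)·(2)^1 = 13·2 = 26.
  j = 2: C(13,2)·(2)^2 = 78·4 = 312.
  j = 3: C(13,3)·(2)^3 = 286·8 = 2288.
  V_q(n, t) = 1 + 26 + 312 + 2288 = 2627.
Step 2: q^n = 3^13 = 1594323.
Step 3: Hamming bound ⌊q^n / V_q(n,t)⌋ = ⌊1594323/2627⌋ = 606.
Step 4: Compare |C| = 513 to 606: satisfied.
The claimed |C| lies below the Hamming bound.


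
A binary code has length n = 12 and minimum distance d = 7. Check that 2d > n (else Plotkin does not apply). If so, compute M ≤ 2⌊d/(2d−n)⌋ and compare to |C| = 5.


Plotkin bound M ≤ 6; given |C| = 5 ≤ bound (satisfied).

Check applicability: 2d = 14, n = 12.
2d − n = 2 > 0, so Plotkin applies.
Compute d/(2d−n) = 7/2 ≈ 3.5000.
⌊d/(2d−n)⌋ = 3.
Plotkin bound: M ≤ 2·3 = 6.
Given |C| = 5, check: satisfied.
This |C| is below the Plotkin bound.


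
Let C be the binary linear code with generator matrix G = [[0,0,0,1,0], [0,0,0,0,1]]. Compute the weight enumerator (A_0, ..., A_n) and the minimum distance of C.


Weight distribution: A_0 = 1, A_1 = 2, A_2 = 1. Minimum distance d = 1.

Enumerate all 2^2 = 4 messages m ∈ F_2^2.
For each, compute codeword c = mG in F_2^5, then tally its weight.
  m = 00 → c = 00000, weight = 0.
  m = 10 → c = 00010, weight = 1.
  m = 01 → c = 00001, weight = 1.
  m = 11 → c = 00011, weight = 2.
Tally weights:
  weight 0: 1 codewords.
  weight 1: 2 codewords.
  weight 2: 1 codewords.
Minimum distance d = smallest w > 0 with A_w > 0 = 1.
Sanity: Σ A_w = 4 = 2^2 = 4 ✓.


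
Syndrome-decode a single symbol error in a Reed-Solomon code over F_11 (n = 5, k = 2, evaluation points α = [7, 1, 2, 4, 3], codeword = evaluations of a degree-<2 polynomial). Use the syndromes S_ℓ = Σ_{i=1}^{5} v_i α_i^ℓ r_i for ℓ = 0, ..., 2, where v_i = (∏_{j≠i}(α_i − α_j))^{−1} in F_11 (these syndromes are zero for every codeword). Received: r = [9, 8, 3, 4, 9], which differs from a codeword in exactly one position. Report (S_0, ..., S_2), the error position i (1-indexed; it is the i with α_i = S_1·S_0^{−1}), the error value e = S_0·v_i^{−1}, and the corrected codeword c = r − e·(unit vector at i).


S = (8, 1, 7), error at position 1, error magnitude e = 9, c = [0, 8, 3, 4, 9].

Step 1: column multipliers v_i = (∏_{j≠i}(α_i − α_j))^{−1} mod 11.
  i = 1 (α = 7): (7−1)(7−2)(7−4)(7−3) = 6·5·3·4 = 360 ≡ 8, so v_1 = 8^{−1} = 7 (mod 11).
  i = 2 (α = 1): (1−7)(1−2)(1−4)(1−3) = (−6)·(−1)·(−3)·(−2) = 36 ≡ 3, so v_2 = 3^{−1} = 4 (mod 11).
  i = 3 (α = 2): (2−7)(2−1)(2−4)(2−3) = (−5)·1·(−2)·(−1) = −10 ≡ 1, so v_3 = 1^{−1} = 1 (mod 11).
  i = 4 (α = 4): (4−7)(4−1)(4−2)(4−3) = (−3)·3·2·1 = −18 ≡ 4, so v_4 = 4^{−1} = 3 (mod 11).
  i = 5 (α = 3): (3−7)(3−1)(3−2)(3−4) = (−4)·2·1·(−1) = 8 ≡ 8, so v_5 = 8^{−1} = 7 (mod 11).
  v = [7, 4, 1, 3, 7].
Step 2: syndromes of r = [9, 8, 3, 4, 9] (all sums mod 11).
  S_0 = Σ v_i r_i = 7·9 + 4·8 + 1·3 + 3·4 + 7·9 = 173 ≡ 8.
  S_1 = Σ v_i α_i r_i = 7·7·9 + 4·1·8 + 1·2·3 + 3·4·4 + 7·3·9 = 716 ≡ 1.
  α_i^2 mod 11 = [5, 1, 4, 5, 9].
  S_2 = Σ v_i α_i^2 r_i = 7·5·9 + 4·1·8 + 1·4·3 + 3·5·4 + 7·9·9 = 986 ≡ 7.
  S = (8, 1, 7) ≠ 0, so r is not a codeword (an error is present).
Step 3: locate the error. For a single error e at position i, S_ℓ = v_i·e·α_i^ℓ, so α_err = S_1/S_0.
  S_0^{−1} = 8^{−1} = 7 (mod 11), so α_err = 1·7 = 7 ≡ 7 = α_1. Error position i = 1.
  Consistency check: S_2/S_1 = 7·1 = 7 ≡ 7 = α_err ✓ (single-error assumption holds).
Step 4: error magnitude e = S_0/v_1 = S_0·∏_{j≠1}(α_1 − α_j) = 8·8 = 64 ≡ 9 (mod 11).
Step 5: correct position 1: c_1 = r_1 − e = 9 − 9 ≡ 0 (mod 11). Hence c = [0, 8, 3, 4, 9].
  Check: interpolating c through the α_i gives m(x) = 2 + 6·x (degree < 2) with m(α_i) = c_i for every i, so c is indeed a codeword.


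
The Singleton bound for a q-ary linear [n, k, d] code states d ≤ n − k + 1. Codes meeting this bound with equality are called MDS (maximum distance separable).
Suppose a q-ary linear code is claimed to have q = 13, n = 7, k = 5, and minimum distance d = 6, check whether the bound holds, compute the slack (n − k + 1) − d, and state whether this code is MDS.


Singleton RHS = n − k + 1 = 3, slack = -3, bound violated (no such code; not MDS).

Singleton bound: d ≤ n − k + 1.
Here n = 7, k = 5, so n − k + 1 = 3.
Given d = 6, check d ≤ 3: NO.
Slack = (n − k + 1) − d = -3.
The slack is negative: d = 6 exceeds n − k + 1 = 3 by 3, so the Singleton bound is violated and no linear [7, 5, 6]_13 code can exist. In particular it is not MDS (MDS requires d = n − k + 1 exactly).
Description: the claimed parameters are [7, 5, 6]_13; such a code would be impossible (violates the Singleton bound).


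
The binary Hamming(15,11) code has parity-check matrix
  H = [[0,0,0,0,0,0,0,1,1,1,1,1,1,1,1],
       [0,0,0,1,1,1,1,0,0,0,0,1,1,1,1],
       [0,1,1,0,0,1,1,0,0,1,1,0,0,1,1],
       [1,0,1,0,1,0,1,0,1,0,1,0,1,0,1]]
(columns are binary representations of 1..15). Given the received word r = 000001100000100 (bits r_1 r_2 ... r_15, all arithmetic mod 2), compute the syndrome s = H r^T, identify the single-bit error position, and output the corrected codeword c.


s = (1, 1, 0, 0)^T, error position = 12, corrected codeword c = 000001100001100

Compute s = H r^T mod 2 one row at a time:
  s_1 = 0 + 0 + 0 + 0 + 0 + 1 + 0 + 0 = 1 ≡ 1 (mod 2).
  s_2 = 0 + 0 + 1 + 1 + 0 + 1 + 0 + 0 = 3 ≡ 1 (mod 2).
  s_3 = 0 + 0 + 1 + 1 + 0 + 0 + 0 + 0 = 2 ≡ 0 (mod 2).
  s_4 = 0 + 0 + 0 + 1 + 0 + 0 + 1 + 0 = 2 ≡ 0 (mod 2).
s = (1, 1, 0, 0)^T — this equals column 12 of H (binary 1100), so error is at position 12.
Correct: flip bit 12 of r = 000001100000100 to get c = 000001100001100.


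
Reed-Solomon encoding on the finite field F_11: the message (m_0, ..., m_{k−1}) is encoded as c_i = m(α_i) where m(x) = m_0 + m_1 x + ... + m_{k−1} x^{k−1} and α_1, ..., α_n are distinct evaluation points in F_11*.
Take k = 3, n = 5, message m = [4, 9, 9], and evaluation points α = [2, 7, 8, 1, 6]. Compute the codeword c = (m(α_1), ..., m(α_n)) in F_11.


c = [3, 2, 3, 0, 8]

Message polynomial: m(x) = 4 + 9·x + 9·x^2 (mod 11).
For each evaluation point α_i, compute m(α_i) mod 11:
  α_1 = 2: Horner steps 9 → 5 → 3, so m(2) = 3.
  α_2 = 7: Horner steps 9 → 6 → 2, so m(7) = 2.
  α_3 = 8: Horner steps 9 → 4 → 3, so m(8) = 3.
  α_4 = 1: Horner steps 9 → 7 → 0, so m(1) = 0.
  α_5 = 6: Horner steps 9 → 8 → 8, so m(6) = 8.
Codeword c = [3, 2, 3, 0, 8] ∈ F_11^5.
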